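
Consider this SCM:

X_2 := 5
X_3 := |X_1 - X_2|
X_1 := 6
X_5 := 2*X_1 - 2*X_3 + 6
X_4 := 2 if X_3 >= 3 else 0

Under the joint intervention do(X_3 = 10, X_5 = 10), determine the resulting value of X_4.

2

The joint intervention fixes X_3 = 10, X_5 = 10, removing each variable's own equation.
X_4 = 2 if X_3 >= 3 else 0  [with X_3=10]  = 2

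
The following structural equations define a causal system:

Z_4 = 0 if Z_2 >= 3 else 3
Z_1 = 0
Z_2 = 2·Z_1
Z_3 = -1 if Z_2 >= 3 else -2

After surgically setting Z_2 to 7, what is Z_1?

Under do(Z_2=7), the mechanism Z_2 = 2·Z_1 is discarded; Z_2 is fixed at 7.
Z_1 is not downstream of the intervention, so its value is determined by the original equations.

0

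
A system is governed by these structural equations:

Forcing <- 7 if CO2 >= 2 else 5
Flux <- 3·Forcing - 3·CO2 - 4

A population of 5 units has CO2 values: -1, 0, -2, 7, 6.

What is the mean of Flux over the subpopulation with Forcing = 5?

E[Flux|Forcing=5] averages over only the 3 units with Forcing=5 (CO2 = -1, 0, -2): Flux = 14, 11, 17, mean 14.

14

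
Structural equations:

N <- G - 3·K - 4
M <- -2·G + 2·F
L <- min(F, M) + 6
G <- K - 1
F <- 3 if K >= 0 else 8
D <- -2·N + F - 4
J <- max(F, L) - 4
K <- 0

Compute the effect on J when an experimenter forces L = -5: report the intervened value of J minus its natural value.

-6

Intervening sets L = -5 and removes its equation (L <- min(F, M) + 6).
F = 3 if K >= 0 else 8  [with K=0]  = 3
J = max(F, L) - 4  [with F=3, L=-5]  = -1
Without intervention: G = K - 1  [with K=0]  = -1; F = 3 if K >= 0 else 8  [with K=0]  = 3; M = -2·G + 2·F  [with G=-1, F=3]  = 8; L = min(F, M) + 6  [with F=3, M=8]  = 9; J = max(F, L) - 4  [with F=3, L=9]  = 5.
Change = -1 − 5 = -6.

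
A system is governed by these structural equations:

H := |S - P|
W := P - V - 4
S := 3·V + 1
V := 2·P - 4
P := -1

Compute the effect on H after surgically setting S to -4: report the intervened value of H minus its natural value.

Intervening sets S = -4 and removes its equation (S := 3·V + 1).
H = |S - P|  [with S=-4, P=-1]  = 3
Without intervention: V = 2·P - 4  [with P=-1]  = -6; S = 3·V + 1  [with V=-6]  = -17; H = |S - P|  [with S=-17, P=-1]  = 16.
Change = 3 − 16 = -13.

-13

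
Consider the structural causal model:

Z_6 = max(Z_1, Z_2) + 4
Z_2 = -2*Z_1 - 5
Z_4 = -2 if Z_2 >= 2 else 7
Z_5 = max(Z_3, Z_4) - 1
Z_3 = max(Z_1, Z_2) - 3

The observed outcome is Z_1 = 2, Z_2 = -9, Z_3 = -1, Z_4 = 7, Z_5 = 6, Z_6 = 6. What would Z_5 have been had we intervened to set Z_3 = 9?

do(Z_3=9) replaces the equation Z_3 = max(Z_1, Z_2) - 3 with the constant Z_3 = 9.
Z_2 = -2*Z_1 - 5  [with Z_1=2]  = -9
Z_4 = -2 if Z_2 >= 2 else 7  [with Z_2=-9]  = 7
Z_5 = max(Z_3, Z_4) - 1  [with Z_3=9, Z_4=7]  = 8

8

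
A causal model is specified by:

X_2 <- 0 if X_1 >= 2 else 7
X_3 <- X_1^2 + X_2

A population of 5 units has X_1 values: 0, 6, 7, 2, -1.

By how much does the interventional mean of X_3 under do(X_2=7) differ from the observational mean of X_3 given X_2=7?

Under do(X_2=7), X_2's equation is replaced by X_2=7 for every unit. Per-unit X_3: 7, 43, 56, 11, 8. Mean = 25.
Conditioning on X_2=7 selects the 2 unit(s) with X_1 ∈ {0, -1}. Their X_3 values: 7, 8. Mean = 7.5.
Difference = 25 − 7.5 = 17.5.

17.5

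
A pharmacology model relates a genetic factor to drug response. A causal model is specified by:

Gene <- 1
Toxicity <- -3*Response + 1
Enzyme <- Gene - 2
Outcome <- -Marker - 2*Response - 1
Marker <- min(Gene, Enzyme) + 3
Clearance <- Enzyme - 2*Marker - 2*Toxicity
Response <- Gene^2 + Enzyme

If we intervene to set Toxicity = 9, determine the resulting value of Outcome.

Under do(Toxicity=9), the mechanism Toxicity <- -3*Response + 1 is discarded; Toxicity is fixed at 9.
Since Outcome is not a descendant of the intervened variable, it is unaffected.
Enzyme = Gene - 2  [with Gene=1]  = -1
Marker = min(Gene, Enzyme) + 3  [with Gene=1, Enzyme=-1]  = 2
Response = Gene^2 + Enzyme  [with Gene=1, Enzyme=-1]  = 0
Outcome = -Marker - 2*Response - 1  [with Marker=2, Response=0]  = -3

-3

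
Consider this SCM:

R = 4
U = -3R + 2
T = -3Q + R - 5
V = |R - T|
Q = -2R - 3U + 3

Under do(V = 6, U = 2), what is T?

32

Setting V = 6, U = 2 by intervention discards those variables' equations.
Q = -2R - 3U + 3  [with R=4, U=2]  = -11
T = -3Q + R - 5  [with Q=-11, R=4]  = 32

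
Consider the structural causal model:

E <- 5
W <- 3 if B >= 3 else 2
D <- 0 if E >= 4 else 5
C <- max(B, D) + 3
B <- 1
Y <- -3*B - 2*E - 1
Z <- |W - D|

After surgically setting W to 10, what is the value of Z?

10

Intervening sets W = 10 and removes its equation (W <- 3 if B >= 3 else 2).
D = 0 if E >= 4 else 5  [with E=5]  = 0
Z = |W - D|  [with W=10, D=0]  = 10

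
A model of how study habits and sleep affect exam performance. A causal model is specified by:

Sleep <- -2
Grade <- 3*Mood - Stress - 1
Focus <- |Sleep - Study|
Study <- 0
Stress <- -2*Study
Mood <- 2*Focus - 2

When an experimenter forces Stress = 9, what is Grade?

The intervention breaks the incoming arrows to Stress: Stress <- -2*Study no longer applies, and Stress = 9.
Focus = |Sleep - Study|  [with Sleep=-2, Study=0]  = 2
Mood = 2*Focus - 2  [with Focus=2]  = 2
Grade = 3*Mood - Stress - 1  [with Mood=2, Stress=9]  = -4

-4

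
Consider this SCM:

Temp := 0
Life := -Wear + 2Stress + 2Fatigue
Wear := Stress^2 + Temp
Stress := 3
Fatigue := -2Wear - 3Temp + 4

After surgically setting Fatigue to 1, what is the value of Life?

Intervening sets Fatigue = 1 and removes its equation (Fatigue := -2Wear - 3Temp + 4).
Wear = Stress^2 + Temp  [with Stress=3, Temp=0]  = 9
Life = -Wear + 2Stress + 2Fatigue  [with Wear=9, Stress=3, Fatigue=1]  = -1

-1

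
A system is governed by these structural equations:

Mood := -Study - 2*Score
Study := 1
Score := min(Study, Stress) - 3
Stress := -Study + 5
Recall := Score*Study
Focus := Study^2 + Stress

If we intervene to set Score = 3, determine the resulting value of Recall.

3

Under do(Score=3), the mechanism Score := min(Study, Stress) - 3 is discarded; Score is fixed at 3.
Recall = Score*Study  [with Score=3, Study=1]  = 3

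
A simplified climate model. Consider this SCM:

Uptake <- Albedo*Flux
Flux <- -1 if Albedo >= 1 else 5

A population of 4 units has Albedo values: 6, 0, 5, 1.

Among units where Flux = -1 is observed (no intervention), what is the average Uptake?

Conditioning on Flux=-1 selects the 3 unit(s) with Albedo ∈ {6, 5, 1}. Their Uptake values: -6, -5, -1. Mean = -4.

-4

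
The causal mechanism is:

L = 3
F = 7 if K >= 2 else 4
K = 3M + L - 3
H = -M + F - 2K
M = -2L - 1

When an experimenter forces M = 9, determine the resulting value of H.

-56

do(M=9) replaces the equation M = -2L - 1 with the constant M = 9.
K = 3M + L - 3  [with M=9, L=3]  = 27
F = 7 if K >= 2 else 4  [with K=27]  = 7
H = -M + F - 2K  [with M=9, F=7, K=27]  = -56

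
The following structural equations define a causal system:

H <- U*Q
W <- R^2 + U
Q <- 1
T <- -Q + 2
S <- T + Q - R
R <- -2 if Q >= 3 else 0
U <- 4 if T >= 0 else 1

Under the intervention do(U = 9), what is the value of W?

9

Under do(U=9), the mechanism U <- 4 if T >= 0 else 1 is discarded; U is fixed at 9.
R = -2 if Q >= 3 else 0  [with Q=1]  = 0
W = R^2 + U  [with R=0, U=9]  = 9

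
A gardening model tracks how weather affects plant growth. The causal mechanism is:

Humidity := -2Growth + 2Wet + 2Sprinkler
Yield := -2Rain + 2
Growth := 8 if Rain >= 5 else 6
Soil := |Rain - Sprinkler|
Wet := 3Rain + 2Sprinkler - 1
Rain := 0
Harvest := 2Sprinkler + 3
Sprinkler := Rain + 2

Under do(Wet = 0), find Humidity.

-8

Under do(Wet=0), the mechanism Wet := 3Rain + 2Sprinkler - 1 is discarded; Wet is fixed at 0.
Sprinkler = Rain + 2  [with Rain=0]  = 2
Growth = 8 if Rain >= 5 else 6  [with Rain=0]  = 6
Humidity = -2Growth + 2Wet + 2Sprinkler  [with Growth=6, Wet=0, Sprinkler=2]  = -8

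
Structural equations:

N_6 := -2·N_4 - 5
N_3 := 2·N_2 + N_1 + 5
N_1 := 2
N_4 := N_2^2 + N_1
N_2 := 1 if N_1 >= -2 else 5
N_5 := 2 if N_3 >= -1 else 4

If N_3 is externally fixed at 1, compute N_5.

do(N_3=1) replaces the equation N_3 := 2·N_2 + N_1 + 5 with the constant N_3 = 1.
N_5 = 2 if N_3 >= -1 else 4  [with N_3=1]  = 2

2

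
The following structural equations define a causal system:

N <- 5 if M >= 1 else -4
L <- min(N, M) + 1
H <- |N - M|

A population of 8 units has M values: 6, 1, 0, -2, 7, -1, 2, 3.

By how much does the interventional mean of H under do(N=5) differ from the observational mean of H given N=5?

Every unit gets N=5 under the intervention. H values become 1, 4, 5, 7, 2, 6, 3, 2; E[H|do(N=5)] = 3.75.
E[H|N=5] averages over only the 5 units with N=5 (M = 6, 1, 7, 2, 3): H = 1, 4, 2, 3, 2, mean 2.4.
Difference = 3.75 − 2.4 = 1.35.

1.35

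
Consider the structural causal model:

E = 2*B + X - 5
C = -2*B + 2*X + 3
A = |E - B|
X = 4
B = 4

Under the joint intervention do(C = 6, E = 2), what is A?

2

The joint intervention fixes C = 6, E = 2, removing each variable's own equation.
A = |E - B|  [with E=2, B=4]  = 2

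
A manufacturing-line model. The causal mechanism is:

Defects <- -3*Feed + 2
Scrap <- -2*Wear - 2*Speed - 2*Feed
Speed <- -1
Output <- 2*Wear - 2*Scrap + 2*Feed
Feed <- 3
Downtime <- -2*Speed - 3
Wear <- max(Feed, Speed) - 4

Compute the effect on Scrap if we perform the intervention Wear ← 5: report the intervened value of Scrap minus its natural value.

-12

do(Wear=5) replaces the equation Wear <- max(Feed, Speed) - 4 with the constant Wear = 5.
Scrap = -2*Wear - 2*Speed - 2*Feed  [with Wear=5, Speed=-1, Feed=3]  = -14
Without intervention: Wear = max(Feed, Speed) - 4  [with Feed=3, Speed=-1]  = -1; Scrap = -2*Wear - 2*Speed - 2*Feed  [with Wear=-1, Speed=-1, Feed=3]  = -2.
Change = -14 − (-2) = -12.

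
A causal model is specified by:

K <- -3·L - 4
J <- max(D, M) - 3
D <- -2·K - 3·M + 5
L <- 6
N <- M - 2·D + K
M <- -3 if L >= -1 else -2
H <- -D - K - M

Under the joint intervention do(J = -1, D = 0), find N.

Setting J = -1, D = 0 by intervention discards those variables' equations.
K = -3·L - 4  [with L=6]  = -22
M = -3 if L >= -1 else -2  [with L=6]  = -3
N = M - 2·D + K  [with M=-3, D=0, K=-22]  = -25

-25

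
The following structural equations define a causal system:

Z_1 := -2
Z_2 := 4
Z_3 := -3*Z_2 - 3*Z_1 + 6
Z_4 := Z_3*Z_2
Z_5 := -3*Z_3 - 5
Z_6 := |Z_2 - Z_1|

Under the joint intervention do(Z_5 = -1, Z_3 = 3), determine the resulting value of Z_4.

Under do(Z_5 = -1, Z_3 = 3), each intervened variable's structural equation is replaced by its fixed value.
Z_4 = Z_3*Z_2  [with Z_3=3, Z_2=4]  = 12

12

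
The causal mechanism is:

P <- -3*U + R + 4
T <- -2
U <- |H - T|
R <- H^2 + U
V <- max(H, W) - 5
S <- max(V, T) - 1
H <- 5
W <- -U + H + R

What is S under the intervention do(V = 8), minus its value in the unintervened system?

Intervening sets V = 8 and removes its equation (V <- max(H, W) - 5).
S = max(V, T) - 1  [with V=8, T=-2]  = 7
Without intervention: U = |H - T|  [with H=5, T=-2]  = 7; R = H^2 + U  [with H=5, U=7]  = 32; W = -U + H + R  [with U=7, H=5, R=32]  = 30; V = max(H, W) - 5  [with H=5, W=30]  = 25; S = max(V, T) - 1  [with V=25, T=-2]  = 24.
Change = 7 − 24 = -17.

-17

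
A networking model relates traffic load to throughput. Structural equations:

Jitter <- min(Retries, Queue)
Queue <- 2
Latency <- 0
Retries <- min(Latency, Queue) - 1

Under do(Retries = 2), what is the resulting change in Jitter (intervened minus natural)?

The intervention breaks the incoming arrows to Retries: Retries <- min(Latency, Queue) - 1 no longer applies, and Retries = 2.
Jitter = min(Retries, Queue)  [with Retries=2, Queue=2]  = 2
Without intervention: Retries = min(Latency, Queue) - 1  [with Latency=0, Queue=2]  = -1; Jitter = min(Retries, Queue)  [with Retries=-1, Queue=2]  = -1.
Change = 2 − (-1) = 3.

3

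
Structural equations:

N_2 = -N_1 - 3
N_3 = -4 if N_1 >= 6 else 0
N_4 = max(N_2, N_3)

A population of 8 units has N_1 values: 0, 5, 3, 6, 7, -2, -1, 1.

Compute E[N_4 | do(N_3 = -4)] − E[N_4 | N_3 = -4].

0.75

Every unit gets N_3=-4 under the intervention. N_4 values become -3, -4, -4, -4, -4, -1, -2, -4; E[N_4|do(N_3=-4)] = -3.25.
E[N_4|N_3=-4] averages over only the 2 units with N_3=-4 (N_1 = 6, 7): N_4 = -4, -4, mean -4.
Difference = -3.25 − (-4) = 0.75.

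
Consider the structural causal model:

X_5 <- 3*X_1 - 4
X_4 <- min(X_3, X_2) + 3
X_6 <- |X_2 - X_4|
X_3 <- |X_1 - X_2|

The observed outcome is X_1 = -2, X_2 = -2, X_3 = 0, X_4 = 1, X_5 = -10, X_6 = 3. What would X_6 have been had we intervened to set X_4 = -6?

Under do(X_4=-6), the mechanism X_4 <- min(X_3, X_2) + 3 is discarded; X_4 is fixed at -6.
X_6 = |X_2 - X_4|  [with X_2=-2, X_4=-6]  = 4

4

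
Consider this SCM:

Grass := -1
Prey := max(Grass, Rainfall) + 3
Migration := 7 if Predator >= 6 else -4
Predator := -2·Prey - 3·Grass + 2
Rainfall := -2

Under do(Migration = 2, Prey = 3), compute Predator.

Under do(Migration = 2, Prey = 3), each intervened variable's structural equation is replaced by its fixed value.
Predator = -2·Prey - 3·Grass + 2  [with Prey=3, Grass=-1]  = -1

-1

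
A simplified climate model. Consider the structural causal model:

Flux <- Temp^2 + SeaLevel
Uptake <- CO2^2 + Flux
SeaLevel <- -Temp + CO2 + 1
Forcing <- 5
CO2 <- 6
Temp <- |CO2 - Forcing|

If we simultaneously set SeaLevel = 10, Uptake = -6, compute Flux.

11

Setting SeaLevel = 10, Uptake = -6 by intervention discards those variables' equations.
Temp = |CO2 - Forcing|  [with CO2=6, Forcing=5]  = 1
Flux = Temp^2 + SeaLevel  [with Temp=1, SeaLevel=10]  = 11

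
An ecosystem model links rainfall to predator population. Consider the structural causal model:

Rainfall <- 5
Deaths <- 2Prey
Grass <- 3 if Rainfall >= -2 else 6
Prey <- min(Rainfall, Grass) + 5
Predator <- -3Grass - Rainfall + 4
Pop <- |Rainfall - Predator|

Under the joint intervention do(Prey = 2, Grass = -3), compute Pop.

3

Setting Prey = 2, Grass = -3 by intervention discards those variables' equations.
Predator = -3Grass - Rainfall + 4  [with Grass=-3, Rainfall=5]  = 8
Pop = |Rainfall - Predator|  [with Rainfall=5, Predator=8]  = 3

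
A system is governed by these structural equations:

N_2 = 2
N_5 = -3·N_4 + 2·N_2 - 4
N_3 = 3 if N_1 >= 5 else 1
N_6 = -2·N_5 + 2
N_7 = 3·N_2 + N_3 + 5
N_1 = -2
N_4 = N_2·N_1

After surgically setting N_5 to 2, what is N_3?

1

do(N_5=2) replaces the equation N_5 = -3·N_4 + 2·N_2 - 4 with the constant N_5 = 2.
N_3 is not downstream of the intervention, so its value is determined by the original equations.
N_3 = 3 if N_1 >= 5 else 1  [with N_1=-2]  = 1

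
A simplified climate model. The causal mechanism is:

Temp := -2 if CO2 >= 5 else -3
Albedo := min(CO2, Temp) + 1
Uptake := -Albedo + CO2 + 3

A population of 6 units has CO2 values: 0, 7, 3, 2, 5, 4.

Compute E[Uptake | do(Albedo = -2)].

The intervention sets Albedo=-2 in all 6 units regardless of CO2. Recomputing Uptake per unit gives 5, 12, 8, 7, 10, 9; average 8.5.

8.5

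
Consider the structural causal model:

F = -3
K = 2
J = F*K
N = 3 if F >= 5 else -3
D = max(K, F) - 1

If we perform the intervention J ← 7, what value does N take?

-3

The intervention breaks the incoming arrows to J: J = F*K no longer applies, and J = 7.
N is not downstream of the intervention, so its value is determined by the original equations.
N = 3 if F >= 5 else -3  [with F=-3]  = -3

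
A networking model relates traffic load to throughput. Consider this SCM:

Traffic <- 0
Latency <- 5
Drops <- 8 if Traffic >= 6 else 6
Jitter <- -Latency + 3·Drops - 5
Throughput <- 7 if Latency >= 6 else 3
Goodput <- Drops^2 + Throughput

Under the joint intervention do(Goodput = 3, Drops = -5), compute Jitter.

Under do(Goodput = 3, Drops = -5), each intervened variable's structural equation is replaced by its fixed value.
Jitter = -Latency + 3·Drops - 5  [with Latency=5, Drops=-5]  = -25

-25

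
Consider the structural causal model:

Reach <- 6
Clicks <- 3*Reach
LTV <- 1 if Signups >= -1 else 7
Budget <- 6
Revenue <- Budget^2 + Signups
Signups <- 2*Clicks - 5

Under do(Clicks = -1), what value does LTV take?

7

The intervention breaks the incoming arrows to Clicks: Clicks <- 3*Reach no longer applies, and Clicks = -1.
Signups = 2*Clicks - 5  [with Clicks=-1]  = -7
LTV = 1 if Signups >= -1 else 7  [with Signups=-7]  = 7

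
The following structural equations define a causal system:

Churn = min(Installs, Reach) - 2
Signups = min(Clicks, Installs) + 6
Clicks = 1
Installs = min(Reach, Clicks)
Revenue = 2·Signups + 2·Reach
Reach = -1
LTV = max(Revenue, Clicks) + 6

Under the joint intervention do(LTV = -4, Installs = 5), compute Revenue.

12

Setting LTV = -4, Installs = 5 by intervention discards those variables' equations.
Signups = min(Clicks, Installs) + 6  [with Clicks=1, Installs=5]  = 7
Revenue = 2·Signups + 2·Reach  [with Signups=7, Reach=-1]  = 12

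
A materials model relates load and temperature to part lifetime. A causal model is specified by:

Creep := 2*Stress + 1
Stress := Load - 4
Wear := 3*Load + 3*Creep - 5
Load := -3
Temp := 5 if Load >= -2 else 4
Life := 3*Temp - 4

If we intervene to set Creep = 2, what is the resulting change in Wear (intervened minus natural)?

Intervening sets Creep = 2 and removes its equation (Creep := 2*Stress + 1).
Wear = 3*Load + 3*Creep - 5  [with Load=-3, Creep=2]  = -8
Without intervention: Stress = Load - 4  [with Load=-3]  = -7; Creep = 2*Stress + 1  [with Stress=-7]  = -13; Wear = 3*Load + 3*Creep - 5  [with Load=-3, Creep=-13]  = -53.
Change = -8 − (-53) = 45.

45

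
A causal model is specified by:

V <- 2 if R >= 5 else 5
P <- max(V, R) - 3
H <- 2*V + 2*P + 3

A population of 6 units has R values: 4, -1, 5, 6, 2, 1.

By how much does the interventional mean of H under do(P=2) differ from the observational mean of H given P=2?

Every unit gets P=2 under the intervention. H values become 17, 17, 11, 11, 17, 17; E[H|do(P=2)] = 15.
Conditioning on P=2 selects the 5 unit(s) with R ∈ {4, -1, 5, 2, 1}. Their H values: 17, 17, 11, 17, 17. Mean = 15.8.
Difference = 15 − 15.8 = -0.8.

-0.8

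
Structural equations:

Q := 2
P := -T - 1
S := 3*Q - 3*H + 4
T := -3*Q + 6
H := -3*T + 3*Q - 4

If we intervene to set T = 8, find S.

76

do(T=8) replaces the equation T := -3*Q + 6 with the constant T = 8.
H = -3*T + 3*Q - 4  [with T=8, Q=2]  = -22
S = 3*Q - 3*H + 4  [with Q=2, H=-22]  = 76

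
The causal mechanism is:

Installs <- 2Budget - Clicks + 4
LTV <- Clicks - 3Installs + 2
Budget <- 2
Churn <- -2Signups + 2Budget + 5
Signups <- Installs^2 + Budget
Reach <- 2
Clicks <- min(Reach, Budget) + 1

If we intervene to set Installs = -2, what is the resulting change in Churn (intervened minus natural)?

Under do(Installs=-2), the mechanism Installs <- 2Budget - Clicks + 4 is discarded; Installs is fixed at -2.
Signups = Installs^2 + Budget  [with Installs=-2, Budget=2]  = 6
Churn = -2Signups + 2Budget + 5  [with Signups=6, Budget=2]  = -3
Without intervention: Clicks = min(Reach, Budget) + 1  [with Reach=2, Budget=2]  = 3; Installs = 2Budget - Clicks + 4  [with Budget=2, Clicks=3]  = 5; Signups = Installs^2 + Budget  [with Installs=5, Budget=2]  = 27; Churn = -2Signups + 2Budget + 5  [with Signups=27, Budget=2]  = -45.
Change = -3 − (-45) = 42.

42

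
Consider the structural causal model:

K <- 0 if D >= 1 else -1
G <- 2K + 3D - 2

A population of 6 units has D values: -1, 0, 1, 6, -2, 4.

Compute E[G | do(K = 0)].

Under do(K=0), K's equation is replaced by K=0 for every unit. Per-unit G: -5, -2, 1, 16, -8, 10. Mean = 2.

2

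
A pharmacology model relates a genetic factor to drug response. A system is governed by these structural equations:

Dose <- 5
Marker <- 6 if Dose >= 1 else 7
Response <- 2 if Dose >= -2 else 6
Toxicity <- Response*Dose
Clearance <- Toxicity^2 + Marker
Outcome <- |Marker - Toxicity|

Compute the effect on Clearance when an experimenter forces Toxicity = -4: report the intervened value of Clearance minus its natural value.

-84

Intervening sets Toxicity = -4 and removes its equation (Toxicity <- Response*Dose).
Marker = 6 if Dose >= 1 else 7  [with Dose=5]  = 6
Clearance = Toxicity^2 + Marker  [with Toxicity=-4, Marker=6]  = 22
Without intervention: Marker = 6 if Dose >= 1 else 7  [with Dose=5]  = 6; Response = 2 if Dose >= -2 else 6  [with Dose=5]  = 2; Toxicity = Response*Dose  [with Response=2, Dose=5]  = 10; Clearance = Toxicity^2 + Marker  [with Toxicity=10, Marker=6]  = 106.
Change = 22 − 106 = -84.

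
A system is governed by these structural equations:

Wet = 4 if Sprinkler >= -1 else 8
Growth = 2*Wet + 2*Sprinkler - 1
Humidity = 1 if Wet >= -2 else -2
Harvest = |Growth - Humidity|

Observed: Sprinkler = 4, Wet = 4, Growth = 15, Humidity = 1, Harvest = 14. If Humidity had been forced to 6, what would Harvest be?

9

Intervening sets Humidity = 6 and removes its equation (Humidity = 1 if Wet >= -2 else -2).
Wet = 4 if Sprinkler >= -1 else 8  [with Sprinkler=4]  = 4
Growth = 2*Wet + 2*Sprinkler - 1  [with Wet=4, Sprinkler=4]  = 15
Harvest = |Growth - Humidity|  [with Growth=15, Humidity=6]  = 9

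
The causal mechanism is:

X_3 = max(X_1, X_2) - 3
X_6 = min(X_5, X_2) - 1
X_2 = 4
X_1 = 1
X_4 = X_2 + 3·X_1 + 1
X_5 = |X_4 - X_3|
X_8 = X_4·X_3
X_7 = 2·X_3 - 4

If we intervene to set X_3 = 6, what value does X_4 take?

8

The intervention breaks the incoming arrows to X_3: X_3 = max(X_1, X_2) - 3 no longer applies, and X_3 = 6.
X_4 is not downstream of the intervention, so its value is determined by the original equations.
X_4 = X_2 + 3·X_1 + 1  [with X_2=4, X_1=1]  = 8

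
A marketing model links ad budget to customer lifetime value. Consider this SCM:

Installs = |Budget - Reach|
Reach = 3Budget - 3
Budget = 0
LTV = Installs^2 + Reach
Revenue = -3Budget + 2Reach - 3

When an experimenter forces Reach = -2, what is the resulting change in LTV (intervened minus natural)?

-4

do(Reach=-2) replaces the equation Reach = 3Budget - 3 with the constant Reach = -2.
Installs = |Budget - Reach|  [with Budget=0, Reach=-2]  = 2
LTV = Installs^2 + Reach  [with Installs=2, Reach=-2]  = 2
Without intervention: Reach = 3Budget - 3  [with Budget=0]  = -3; Installs = |Budget - Reach|  [with Budget=0, Reach=-3]  = 3; LTV = Installs^2 + Reach  [with Installs=3, Reach=-3]  = 6.
Change = 2 − 6 = -4.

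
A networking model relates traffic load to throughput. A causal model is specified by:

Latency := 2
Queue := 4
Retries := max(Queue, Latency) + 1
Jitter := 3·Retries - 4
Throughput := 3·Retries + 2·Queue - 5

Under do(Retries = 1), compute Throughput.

6

do(Retries=1) replaces the equation Retries := max(Queue, Latency) + 1 with the constant Retries = 1.
Throughput = 3·Retries + 2·Queue - 5  [with Retries=1, Queue=4]  = 6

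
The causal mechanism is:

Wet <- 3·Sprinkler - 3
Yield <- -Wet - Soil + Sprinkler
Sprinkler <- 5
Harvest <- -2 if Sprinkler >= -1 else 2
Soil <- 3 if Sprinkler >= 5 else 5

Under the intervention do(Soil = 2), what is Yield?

Under do(Soil=2), the mechanism Soil <- 3 if Sprinkler >= 5 else 5 is discarded; Soil is fixed at 2.
Wet = 3·Sprinkler - 3  [with Sprinkler=5]  = 12
Yield = -Wet - Soil + Sprinkler  [with Wet=12, Soil=2, Sprinkler=5]  = -9

-9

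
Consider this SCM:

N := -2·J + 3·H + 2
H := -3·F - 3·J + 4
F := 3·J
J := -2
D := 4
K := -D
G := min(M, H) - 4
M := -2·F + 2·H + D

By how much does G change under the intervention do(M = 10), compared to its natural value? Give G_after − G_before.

The intervention breaks the incoming arrows to M: M := -2·F + 2·H + D no longer applies, and M = 10.
F = 3·J  [with J=-2]  = -6
H = -3·F - 3·J + 4  [with F=-6, J=-2]  = 28
G = min(M, H) - 4  [with M=10, H=28]  = 6
Without intervention: F = 3·J  [with J=-2]  = -6; H = -3·F - 3·J + 4  [with F=-6, J=-2]  = 28; M = -2·F + 2·H + D  [with F=-6, H=28, D=4]  = 72; G = min(M, H) - 4  [with M=72, H=28]  = 24.
Change = 6 − 24 = -18.

-18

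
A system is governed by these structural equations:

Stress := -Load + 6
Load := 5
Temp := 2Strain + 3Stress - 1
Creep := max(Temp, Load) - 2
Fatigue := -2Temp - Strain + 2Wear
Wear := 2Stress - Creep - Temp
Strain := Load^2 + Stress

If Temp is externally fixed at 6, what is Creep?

4

Intervening sets Temp = 6 and removes its equation (Temp := 2Strain + 3Stress - 1).
Creep = max(Temp, Load) - 2  [with Temp=6, Load=5]  = 4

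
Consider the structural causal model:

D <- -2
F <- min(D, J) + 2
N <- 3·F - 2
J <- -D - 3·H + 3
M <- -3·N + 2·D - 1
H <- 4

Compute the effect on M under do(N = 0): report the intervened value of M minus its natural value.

-51

The intervention breaks the incoming arrows to N: N <- 3·F - 2 no longer applies, and N = 0.
M = -3·N + 2·D - 1  [with N=0, D=-2]  = -5
Without intervention: J = -D - 3·H + 3  [with D=-2, H=4]  = -7; F = min(D, J) + 2  [with D=-2, J=-7]  = -5; N = 3·F - 2  [with F=-5]  = -17; M = -3·N + 2·D - 1  [with N=-17, D=-2]  = 46.
Change = -5 − 46 = -51.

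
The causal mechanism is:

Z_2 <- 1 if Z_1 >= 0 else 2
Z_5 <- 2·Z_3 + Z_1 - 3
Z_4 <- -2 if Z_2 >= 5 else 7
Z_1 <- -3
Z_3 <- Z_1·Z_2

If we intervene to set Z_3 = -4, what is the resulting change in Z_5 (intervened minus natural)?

4

do(Z_3=-4) replaces the equation Z_3 <- Z_1·Z_2 with the constant Z_3 = -4.
Z_5 = 2·Z_3 + Z_1 - 3  [with Z_3=-4, Z_1=-3]  = -14
Without intervention: Z_2 = 1 if Z_1 >= 0 else 2  [with Z_1=-3]  = 2; Z_3 = Z_1·Z_2  [with Z_1=-3, Z_2=2]  = -6; Z_5 = 2·Z_3 + Z_1 - 3  [with Z_3=-6, Z_1=-3]  = -18.
Change = -14 − (-18) = 4.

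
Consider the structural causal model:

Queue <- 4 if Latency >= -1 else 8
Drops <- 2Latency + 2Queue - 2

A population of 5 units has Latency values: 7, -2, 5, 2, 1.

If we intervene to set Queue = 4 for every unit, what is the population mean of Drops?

The intervention sets Queue=4 in all 5 units regardless of Latency. Recomputing Drops per unit gives 20, 2, 16, 10, 8; average 11.2.

11.2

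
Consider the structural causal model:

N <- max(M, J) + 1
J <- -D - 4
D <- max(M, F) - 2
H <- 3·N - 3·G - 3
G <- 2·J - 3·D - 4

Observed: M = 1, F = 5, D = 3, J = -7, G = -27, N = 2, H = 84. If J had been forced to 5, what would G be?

-3

Intervening sets J = 5 and removes its equation (J <- -D - 4).
D = max(M, F) - 2  [with M=1, F=5]  = 3
G = 2·J - 3·D - 4  [with J=5, D=3]  = -3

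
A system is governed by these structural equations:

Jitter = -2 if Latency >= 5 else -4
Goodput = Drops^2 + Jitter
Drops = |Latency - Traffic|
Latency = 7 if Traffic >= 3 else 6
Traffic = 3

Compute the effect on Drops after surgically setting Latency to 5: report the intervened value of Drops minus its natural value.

-2

The intervention breaks the incoming arrows to Latency: Latency = 7 if Traffic >= 3 else 6 no longer applies, and Latency = 5.
Drops = |Latency - Traffic|  [with Latency=5, Traffic=3]  = 2
Without intervention: Latency = 7 if Traffic >= 3 else 6  [with Traffic=3]  = 7; Drops = |Latency - Traffic|  [with Latency=7, Traffic=3]  = 4.
Change = 2 − 4 = -2.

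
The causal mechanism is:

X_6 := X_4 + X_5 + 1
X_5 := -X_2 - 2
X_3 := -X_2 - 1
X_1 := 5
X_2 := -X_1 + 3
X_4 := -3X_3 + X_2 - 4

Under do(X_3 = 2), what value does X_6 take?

The intervention breaks the incoming arrows to X_3: X_3 := -X_2 - 1 no longer applies, and X_3 = 2.
X_2 = -X_1 + 3  [with X_1=5]  = -2
X_4 = -3X_3 + X_2 - 4  [with X_3=2, X_2=-2]  = -12
X_5 = -X_2 - 2  [with X_2=-2]  = 0
X_6 = X_4 + X_5 + 1  [with X_4=-12, X_5=0]  = -11

-11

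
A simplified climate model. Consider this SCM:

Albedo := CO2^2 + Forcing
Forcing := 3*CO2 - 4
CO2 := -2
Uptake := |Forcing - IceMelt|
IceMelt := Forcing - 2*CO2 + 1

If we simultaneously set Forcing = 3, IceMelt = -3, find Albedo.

7

Setting Forcing = 3, IceMelt = -3 by intervention discards those variables' equations.
Albedo = CO2^2 + Forcing  [with CO2=-2, Forcing=3]  = 7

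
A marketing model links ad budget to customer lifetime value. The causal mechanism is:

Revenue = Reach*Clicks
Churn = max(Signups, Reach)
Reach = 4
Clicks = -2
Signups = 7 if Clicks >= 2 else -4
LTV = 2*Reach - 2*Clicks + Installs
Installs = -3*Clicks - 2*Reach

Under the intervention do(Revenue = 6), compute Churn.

4

do(Revenue=6) replaces the equation Revenue = Reach*Clicks with the constant Revenue = 6.
Since Churn is not a descendant of the intervened variable, it is unaffected.
Signups = 7 if Clicks >= 2 else -4  [with Clicks=-2]  = -4
Churn = max(Signups, Reach)  [with Signups=-4, Reach=4]  = 4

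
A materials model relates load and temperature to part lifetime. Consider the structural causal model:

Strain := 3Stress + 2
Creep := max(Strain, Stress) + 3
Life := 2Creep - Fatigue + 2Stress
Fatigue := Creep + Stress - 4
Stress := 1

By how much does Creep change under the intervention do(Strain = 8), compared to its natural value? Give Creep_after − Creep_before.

3

The intervention breaks the incoming arrows to Strain: Strain := 3Stress + 2 no longer applies, and Strain = 8.
Creep = max(Strain, Stress) + 3  [with Strain=8, Stress=1]  = 11
Without intervention: Strain = 3Stress + 2  [with Stress=1]  = 5; Creep = max(Strain, Stress) + 3  [with Strain=5, Stress=1]  = 8.
Change = 11 − 8 = 3.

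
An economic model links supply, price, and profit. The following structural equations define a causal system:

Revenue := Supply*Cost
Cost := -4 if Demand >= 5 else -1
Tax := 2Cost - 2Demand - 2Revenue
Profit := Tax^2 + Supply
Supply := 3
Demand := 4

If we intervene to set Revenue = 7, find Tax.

-24

Intervening sets Revenue = 7 and removes its equation (Revenue := Supply*Cost).
Cost = -4 if Demand >= 5 else -1  [with Demand=4]  = -1
Tax = 2Cost - 2Demand - 2Revenue  [with Cost=-1, Demand=4, Revenue=7]  = -24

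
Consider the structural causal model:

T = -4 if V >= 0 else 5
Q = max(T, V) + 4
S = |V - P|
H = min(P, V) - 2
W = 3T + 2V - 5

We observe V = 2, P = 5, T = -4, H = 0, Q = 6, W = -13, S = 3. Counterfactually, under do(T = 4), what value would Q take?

8

do(T=4) replaces the equation T = -4 if V >= 0 else 5 with the constant T = 4.
Q = max(T, V) + 4  [with T=4, V=2]  = 8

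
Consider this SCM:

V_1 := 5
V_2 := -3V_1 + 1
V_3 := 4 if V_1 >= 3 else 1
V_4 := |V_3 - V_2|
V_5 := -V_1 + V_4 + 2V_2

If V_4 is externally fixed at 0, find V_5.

-33

Intervening sets V_4 = 0 and removes its equation (V_4 := |V_3 - V_2|).
V_2 = -3V_1 + 1  [with V_1=5]  = -14
V_5 = -V_1 + V_4 + 2V_2  [with V_1=5, V_4=0, V_2=-14]  = -33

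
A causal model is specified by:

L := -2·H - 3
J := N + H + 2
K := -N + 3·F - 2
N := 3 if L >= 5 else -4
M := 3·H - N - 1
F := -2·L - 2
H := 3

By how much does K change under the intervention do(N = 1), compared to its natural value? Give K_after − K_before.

-5

The intervention breaks the incoming arrows to N: N := 3 if L >= 5 else -4 no longer applies, and N = 1.
L = -2·H - 3  [with H=3]  = -9
F = -2·L - 2  [with L=-9]  = 16
K = -N + 3·F - 2  [with N=1, F=16]  = 45
Without intervention: L = -2·H - 3  [with H=3]  = -9; N = 3 if L >= 5 else -4  [with L=-9]  = -4; F = -2·L - 2  [with L=-9]  = 16; K = -N + 3·F - 2  [with N=-4, F=16]  = 50.
Change = 45 − 50 = -5.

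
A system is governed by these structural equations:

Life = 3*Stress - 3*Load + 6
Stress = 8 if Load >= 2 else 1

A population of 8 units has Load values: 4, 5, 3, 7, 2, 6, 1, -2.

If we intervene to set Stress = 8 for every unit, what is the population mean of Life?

20.25

do(Stress=8) breaks Stress's dependence on Load. With Stress=8 fixed, Life across the units is 18, 15, 21, 9, 24, 12, 27, 36, mean 20.25.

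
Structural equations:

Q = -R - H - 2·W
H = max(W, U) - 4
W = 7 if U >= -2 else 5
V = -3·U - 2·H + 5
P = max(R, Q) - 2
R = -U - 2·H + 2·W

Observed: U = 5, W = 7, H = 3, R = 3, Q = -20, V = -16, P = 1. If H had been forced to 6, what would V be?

The intervention breaks the incoming arrows to H: H = max(W, U) - 4 no longer applies, and H = 6.
V = -3·U - 2·H + 5  [with U=5, H=6]  = -22

-22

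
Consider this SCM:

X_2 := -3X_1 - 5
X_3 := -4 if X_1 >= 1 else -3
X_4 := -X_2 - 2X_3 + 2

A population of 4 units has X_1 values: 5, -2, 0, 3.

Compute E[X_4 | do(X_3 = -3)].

17.5

do(X_3=-3) breaks X_3's dependence on X_1. With X_3=-3 fixed, X_4 across the units is 28, 7, 13, 22, mean 17.5.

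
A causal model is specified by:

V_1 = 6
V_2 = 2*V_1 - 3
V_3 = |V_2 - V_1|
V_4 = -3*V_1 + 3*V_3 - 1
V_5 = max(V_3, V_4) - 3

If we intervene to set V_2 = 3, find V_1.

Under do(V_2=3), the mechanism V_2 = 2*V_1 - 3 is discarded; V_2 is fixed at 3.
V_1 is not downstream of the intervention, so its value is determined by the original equations.

6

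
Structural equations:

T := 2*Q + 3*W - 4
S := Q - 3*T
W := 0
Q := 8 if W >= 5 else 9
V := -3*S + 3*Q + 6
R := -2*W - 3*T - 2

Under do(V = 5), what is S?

-33

do(V=5) replaces the equation V := -3*S + 3*Q + 6 with the constant V = 5.
Since S is not a descendant of the intervened variable, it is unaffected.
Q = 8 if W >= 5 else 9  [with W=0]  = 9
T = 2*Q + 3*W - 4  [with Q=9, W=0]  = 14
S = Q - 3*T  [with Q=9, T=14]  = -33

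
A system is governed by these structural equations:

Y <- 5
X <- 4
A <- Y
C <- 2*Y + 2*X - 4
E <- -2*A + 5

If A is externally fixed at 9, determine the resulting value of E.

do(A=9) replaces the equation A <- Y with the constant A = 9.
E = -2*A + 5  [with A=9]  = -13

-13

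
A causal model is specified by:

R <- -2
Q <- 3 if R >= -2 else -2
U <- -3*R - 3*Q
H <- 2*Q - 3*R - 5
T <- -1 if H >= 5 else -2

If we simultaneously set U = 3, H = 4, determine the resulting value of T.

-2

Setting U = 3, H = 4 by intervention discards those variables' equations.
T = -1 if H >= 5 else -2  [with H=4]  = -2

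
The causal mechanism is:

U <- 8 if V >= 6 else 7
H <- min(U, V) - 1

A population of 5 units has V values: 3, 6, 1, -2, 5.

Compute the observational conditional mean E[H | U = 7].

Observing U=7 restricts to units where U's equation naturally yields 7: V ∈ {3, 1, -2, 5}. In that subpopulation H = 2, 0, -3, 4, mean 0.75.

0.75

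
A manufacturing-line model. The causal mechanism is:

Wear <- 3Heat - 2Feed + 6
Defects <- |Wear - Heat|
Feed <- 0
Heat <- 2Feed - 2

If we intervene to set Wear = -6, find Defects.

4

The intervention breaks the incoming arrows to Wear: Wear <- 3Heat - 2Feed + 6 no longer applies, and Wear = -6.
Heat = 2Feed - 2  [with Feed=0]  = -2
Defects = |Wear - Heat|  [with Wear=-6, Heat=-2]  = 4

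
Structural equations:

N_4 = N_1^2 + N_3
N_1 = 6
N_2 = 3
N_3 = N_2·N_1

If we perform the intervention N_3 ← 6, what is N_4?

42

The intervention breaks the incoming arrows to N_3: N_3 = N_2·N_1 no longer applies, and N_3 = 6.
N_4 = N_1^2 + N_3  [with N_1=6, N_3=6]  = 42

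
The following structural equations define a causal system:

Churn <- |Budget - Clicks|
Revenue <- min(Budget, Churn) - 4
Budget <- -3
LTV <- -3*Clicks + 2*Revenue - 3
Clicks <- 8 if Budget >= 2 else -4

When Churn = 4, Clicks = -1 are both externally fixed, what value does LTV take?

Setting Churn = 4, Clicks = -1 by intervention discards those variables' equations.
Revenue = min(Budget, Churn) - 4  [with Budget=-3, Churn=4]  = -7
LTV = -3*Clicks + 2*Revenue - 3  [with Clicks=-1, Revenue=-7]  = -14

-14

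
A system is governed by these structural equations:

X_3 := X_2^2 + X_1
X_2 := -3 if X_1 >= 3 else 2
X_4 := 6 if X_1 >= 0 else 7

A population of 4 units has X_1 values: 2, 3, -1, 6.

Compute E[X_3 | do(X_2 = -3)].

The intervention sets X_2=-3 in all 4 units regardless of X_1. Recomputing X_3 per unit gives 11, 12, 8, 15; average 11.5.

11.5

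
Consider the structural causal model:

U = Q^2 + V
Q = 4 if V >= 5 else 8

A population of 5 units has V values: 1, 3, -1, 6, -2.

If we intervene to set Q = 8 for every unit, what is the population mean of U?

65.4

Under do(Q=8), Q's equation is replaced by Q=8 for every unit. Per-unit U: 65, 67, 63, 70, 62. Mean = 65.4.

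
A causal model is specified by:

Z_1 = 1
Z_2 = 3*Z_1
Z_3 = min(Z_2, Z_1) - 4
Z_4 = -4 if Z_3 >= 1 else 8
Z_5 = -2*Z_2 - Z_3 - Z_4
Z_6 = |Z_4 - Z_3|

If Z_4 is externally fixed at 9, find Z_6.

12

Under do(Z_4=9), the mechanism Z_4 = -4 if Z_3 >= 1 else 8 is discarded; Z_4 is fixed at 9.
Z_2 = 3*Z_1  [with Z_1=1]  = 3
Z_3 = min(Z_2, Z_1) - 4  [with Z_2=3, Z_1=1]  = -3
Z_6 = |Z_4 - Z_3|  [with Z_4=9, Z_3=-3]  = 12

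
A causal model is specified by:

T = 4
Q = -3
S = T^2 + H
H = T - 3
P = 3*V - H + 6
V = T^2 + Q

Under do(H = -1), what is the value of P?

The intervention breaks the incoming arrows to H: H = T - 3 no longer applies, and H = -1.
V = T^2 + Q  [with T=4, Q=-3]  = 13
P = 3*V - H + 6  [with V=13, H=-1]  = 46

46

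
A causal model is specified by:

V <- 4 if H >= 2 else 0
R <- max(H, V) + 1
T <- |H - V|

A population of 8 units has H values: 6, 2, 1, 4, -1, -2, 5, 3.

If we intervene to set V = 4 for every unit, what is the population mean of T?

do(V=4) breaks V's dependence on H. With V=4 fixed, T across the units is 2, 2, 3, 0, 5, 6, 1, 1, mean 2.5.

2.5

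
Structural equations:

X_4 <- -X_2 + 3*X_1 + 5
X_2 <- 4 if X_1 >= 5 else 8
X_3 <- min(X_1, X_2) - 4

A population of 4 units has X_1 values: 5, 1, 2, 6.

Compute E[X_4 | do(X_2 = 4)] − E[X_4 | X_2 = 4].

-6

The intervention sets X_2=4 in all 4 units regardless of X_1. Recomputing X_4 per unit gives 16, 4, 7, 19; average 11.5.
E[X_4|X_2=4] averages over only the 2 units with X_2=4 (X_1 = 5, 6): X_4 = 16, 19, mean 17.5.
Difference = 11.5 − 17.5 = -6.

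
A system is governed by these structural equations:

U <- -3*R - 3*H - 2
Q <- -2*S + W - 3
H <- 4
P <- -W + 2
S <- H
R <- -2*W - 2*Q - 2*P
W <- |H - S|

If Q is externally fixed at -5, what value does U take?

-32

Under do(Q=-5), the mechanism Q <- -2*S + W - 3 is discarded; Q is fixed at -5.
S = H  [with H=4]  = 4
W = |H - S|  [with H=4, S=4]  = 0
P = -W + 2  [with W=0]  = 2
R = -2*W - 2*Q - 2*P  [with W=0, Q=-5, P=2]  = 6
U = -3*R - 3*H - 2  [with R=6, H=4]  = -32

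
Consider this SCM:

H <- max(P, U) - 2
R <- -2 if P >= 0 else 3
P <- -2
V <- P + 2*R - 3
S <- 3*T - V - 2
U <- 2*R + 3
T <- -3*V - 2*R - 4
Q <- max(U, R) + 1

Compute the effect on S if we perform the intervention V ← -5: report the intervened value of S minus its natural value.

60

The intervention breaks the incoming arrows to V: V <- P + 2*R - 3 no longer applies, and V = -5.
R = -2 if P >= 0 else 3  [with P=-2]  = 3
T = -3*V - 2*R - 4  [with V=-5, R=3]  = 5
S = 3*T - V - 2  [with T=5, V=-5]  = 18
Without intervention: R = -2 if P >= 0 else 3  [with P=-2]  = 3; V = P + 2*R - 3  [with P=-2, R=3]  = 1; T = -3*V - 2*R - 4  [with V=1, R=3]  = -13; S = 3*T - V - 2  [with T=-13, V=1]  = -42.
Change = 18 − (-42) = 60.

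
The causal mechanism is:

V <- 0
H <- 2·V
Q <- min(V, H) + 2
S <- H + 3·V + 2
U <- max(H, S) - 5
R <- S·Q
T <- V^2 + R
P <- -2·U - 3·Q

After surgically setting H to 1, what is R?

6

Under do(H=1), the mechanism H <- 2·V is discarded; H is fixed at 1.
Q = min(V, H) + 2  [with V=0, H=1]  = 2
S = H + 3·V + 2  [with H=1, V=0]  = 3
R = S·Q  [with S=3, Q=2]  = 6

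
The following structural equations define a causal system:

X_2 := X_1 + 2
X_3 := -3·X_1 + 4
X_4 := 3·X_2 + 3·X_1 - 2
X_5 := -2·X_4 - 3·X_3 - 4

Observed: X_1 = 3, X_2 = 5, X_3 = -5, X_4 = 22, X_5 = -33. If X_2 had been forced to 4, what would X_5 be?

-27

do(X_2=4) replaces the equation X_2 := X_1 + 2 with the constant X_2 = 4.
X_3 = -3·X_1 + 4  [with X_1=3]  = -5
X_4 = 3·X_2 + 3·X_1 - 2  [with X_2=4, X_1=3]  = 19
X_5 = -2·X_4 - 3·X_3 - 4  [with X_4=19, X_3=-5]  = -27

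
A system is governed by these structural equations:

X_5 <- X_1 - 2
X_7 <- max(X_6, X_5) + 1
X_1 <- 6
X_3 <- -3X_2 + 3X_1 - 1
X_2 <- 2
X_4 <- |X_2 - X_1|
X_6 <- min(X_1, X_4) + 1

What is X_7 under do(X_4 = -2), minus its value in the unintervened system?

-1

The intervention breaks the incoming arrows to X_4: X_4 <- |X_2 - X_1| no longer applies, and X_4 = -2.
X_5 = X_1 - 2  [with X_1=6]  = 4
X_6 = min(X_1, X_4) + 1  [with X_1=6, X_4=-2]  = -1
X_7 = max(X_6, X_5) + 1  [with X_6=-1, X_5=4]  = 5
Without intervention: X_4 = |X_2 - X_1|  [with X_2=2, X_1=6]  = 4; X_5 = X_1 - 2  [with X_1=6]  = 4; X_6 = min(X_1, X_4) + 1  [with X_1=6, X_4=4]  = 5; X_7 = max(X_6, X_5) + 1  [with X_6=5, X_5=4]  = 6.
Change = 5 − 6 = -1.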